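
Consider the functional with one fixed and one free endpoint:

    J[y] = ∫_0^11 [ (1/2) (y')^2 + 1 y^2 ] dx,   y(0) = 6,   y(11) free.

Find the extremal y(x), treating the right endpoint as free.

The Lagrangian L = (1/2) (y')^2 + 1 y^2 gives
    ∂L/∂y = 2 y,   ∂L/∂y' = y'.
Euler-Lagrange: y'' − 2 y = 0.
With k = sqrt(2), the general solution is
    y(x) = A cosh(sqrt(2) x) + B sinh(sqrt(2) x).
Fixed left endpoint y(0) = 6 ⇒ A = 6.
The right endpoint x = 11 is free, so the natural (transversality) condition is ∂L/∂y' |_{x=11} = 0, i.e. y'(11) = 0.
Compute y'(x) = A k sinh(k x) + B k cosh(k x), so
    y'(11) = A k sinh(k·11) + B k cosh(k·11) = 0
    ⇒ B = −A tanh(k·11) = − 6 tanh(sqrt(2)·11).
Therefore the extremal is
    y(x) = 6 cosh(sqrt(2) x) − 6 tanh(sqrt(2)·11) sinh(sqrt(2) x).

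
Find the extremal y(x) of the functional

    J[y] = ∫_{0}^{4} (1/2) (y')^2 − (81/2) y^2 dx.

The Lagrangian is L = (1/2) (y')^2 − (81/2) y^2.
Compute ∂L/∂y = -81y, ∂L/∂y' = y'.
The Euler-Lagrange equation d/dx(∂L/∂y') − ∂L/∂y = 0 reduces to
    y'' + 81 y = 0.
Its general solution is
    y(x) = A sin(9x) + B cos(9x),
with A, B fixed by the endpoint conditions.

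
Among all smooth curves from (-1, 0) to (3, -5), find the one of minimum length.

Arc-length functional: J[y] = ∫ sqrt(1 + (y')^2) dx.
Lagrangian L = sqrt(1 + (y')^2) has no explicit y dependence, so ∂L/∂y = 0 and the Euler-Lagrange equation gives
    d/dx( y' / sqrt(1 + (y')^2) ) = 0  ⇒  y' / sqrt(1 + (y')^2) = const.
Hence y' is constant, so y(x) is affine.
Fitting the endpoints (-1, 0) and (3, -5):
    slope m = ((-5) − 0) / (3 − (-1)) = -5/4,
    intercept c = 0 − m·(-1) = -5/4.
Extremal: y(x) = (-5/4) x - 5/4.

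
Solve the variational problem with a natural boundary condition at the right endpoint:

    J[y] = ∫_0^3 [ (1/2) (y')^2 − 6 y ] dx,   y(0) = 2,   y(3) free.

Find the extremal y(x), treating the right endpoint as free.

The Lagrangian L = (1/2) (y')^2 − 6 y gives
    ∂L/∂y = −6,   ∂L/∂y' = y'.
Euler-Lagrange: d/dx(y') − (−6) = 0, i.e. y'' + 6 = 0, so
    y(x) = −(6/2) x^2 + C1 x + C2.
Fixed left endpoint y(0) = 2 ⇒ C2 = 2.
The right endpoint x = 3 is free, so the natural (transversality) condition is ∂L/∂y' |_{x=3} = 0, i.e. y'(3) = 0.
Compute y'(x) = −6 x + C1, so y'(3) = −18 + C1 = 0 ⇒ C1 = 18.
Therefore the extremal is
    y(x) = −3 x^2 + 18 x + 2.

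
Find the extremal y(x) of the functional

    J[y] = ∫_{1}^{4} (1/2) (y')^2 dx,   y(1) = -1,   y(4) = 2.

The Lagrangian is L = (1/2) (y')^2.
Compute ∂L/∂y = 0, ∂L/∂y' = y'.
The Euler-Lagrange equation d/dx(∂L/∂y') − ∂L/∂y = 0 reduces to
    y'' = 0.
Its general solution is
    y(x) = A x + B,
with A, B fixed by the endpoint conditions.
Applying the endpoint conditions y(1) = -1 and y(4) = 2: solve A·1 + B = -1 and A·4 + B = 2. Subtracting gives A(4 − 1) = 2 − -1, so A = 1, and B = -1 − A·1 = -2. Therefore
    y(x) = x - 2.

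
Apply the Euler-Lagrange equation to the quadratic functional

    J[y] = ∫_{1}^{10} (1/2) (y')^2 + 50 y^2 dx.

The Lagrangian is L = (1/2) (y')^2 + 50 y^2.
Compute ∂L/∂y = 100y, ∂L/∂y' = y'.
The Euler-Lagrange equation d/dx(∂L/∂y') − ∂L/∂y = 0 reduces to
    y'' − 100 y = 0.
Its general solution is
    y(x) = A e^(10x) + B e^(−10x),
with A, B fixed by the endpoint conditions.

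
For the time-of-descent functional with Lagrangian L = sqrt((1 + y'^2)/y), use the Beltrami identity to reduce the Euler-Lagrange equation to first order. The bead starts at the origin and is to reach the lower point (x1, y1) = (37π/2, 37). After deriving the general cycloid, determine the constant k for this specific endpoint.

The Lagrangian L = sqrt((1 + y'^2) / y) has no explicit x dependence, so the Beltrami identity applies:
    L − y' ∂L/∂y' = C.
Compute ∂L/∂y' = y' / sqrt(y (1 + y'^2)).
Substitute:
    sqrt((1 + y'^2)/y) − y'·y' / sqrt(y (1 + y'^2))
    = (1 + y'^2) / sqrt(y (1 + y'^2)) − y'^2 / sqrt(y (1 + y'^2))
    = 1 / sqrt(y (1 + y'^2)) = C.
Squaring and rearranging gives the first integral
    y (1 + y'^2) = 1/C^2 =: k   (constant).
Solving this first-order ODE by the substitution
    y = (k/2)(1 − cos θ)
yields the cycloid parameterisation
    x(θ) = (k/2)(θ − sin θ),   y(θ) = (k/2)(1 − cos θ).
The constant k is fixed by the endpoint condition.
Now fit the given lower endpoint (x1, y1) = (37π/2, 37). At the bottom of the first arch (θ = π), the parametric equations give
    y(π) = (k/2)(1 − cos π) = k,
    x(π) = (k/2)(π − sin π) = kπ/2.
Matching y(π) = 37 gives k = 37, consistent with x(π) = 37π/2. Therefore the specific cycloid is
    x(θ) = (37/2)(θ − sin θ),   y(θ) = (37/2)(1 − cos θ).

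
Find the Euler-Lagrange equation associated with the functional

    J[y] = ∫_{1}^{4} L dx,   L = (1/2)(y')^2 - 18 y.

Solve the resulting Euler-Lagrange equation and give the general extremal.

The Lagrangian is L = (1/2)(y')^2 - 18 y.
∂L/∂y = -18.
∂L/∂y' = y'.
The Euler-Lagrange equation d/dx(∂L/∂y') − ∂L/∂y = 0 becomes:
    y'' + 18 = 0
General solution: y(x) = -9 x^2 + A x + B, where A and B are arbitrary constants fixed by the endpoint conditions.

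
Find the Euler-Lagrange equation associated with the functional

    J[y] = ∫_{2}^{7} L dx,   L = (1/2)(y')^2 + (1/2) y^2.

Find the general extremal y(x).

The Lagrangian is L = (1/2)(y')^2 + (1/2) y^2.
∂L/∂y = y.
∂L/∂y' = y'.
The Euler-Lagrange equation d/dx(∂L/∂y') − ∂L/∂y = 0 becomes:
    y'' - y = 0
General solution: y(x) = A e^x + B e^(-x), where A and B are arbitrary constants fixed by the endpoint conditions.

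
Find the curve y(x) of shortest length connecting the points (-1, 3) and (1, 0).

Arc-length functional: J[y] = ∫ sqrt(1 + (y')^2) dx.
Lagrangian L = sqrt(1 + (y')^2) has no explicit y dependence, so ∂L/∂y = 0 and the Euler-Lagrange equation gives
    d/dx( y' / sqrt(1 + (y')^2) ) = 0  ⇒  y' / sqrt(1 + (y')^2) = const.
Hence y' is constant, so y(x) is affine.
Fitting the endpoints (-1, 3) and (1, 0):
    slope m = (0 − 3) / (1 − (-1)) = -3/2,
    intercept c = 3 − m·(-1) = 3/2.
Extremal: y(x) = (-3/2) x + 3/2.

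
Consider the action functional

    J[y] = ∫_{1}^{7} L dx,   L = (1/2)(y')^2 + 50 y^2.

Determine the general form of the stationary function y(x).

The Lagrangian is L = (1/2)(y')^2 + 50 y^2.
∂L/∂y = 100y.
∂L/∂y' = y'.
The Euler-Lagrange equation d/dx(∂L/∂y') − ∂L/∂y = 0 becomes:
    y'' - 100 y = 0
General solution: y(x) = A e^(10x) + B e^(-10x), where A and B are arbitrary constants fixed by the endpoint conditions.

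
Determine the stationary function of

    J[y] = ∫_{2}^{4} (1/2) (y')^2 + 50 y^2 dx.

The Lagrangian is L = (1/2) (y')^2 + 50 y^2.
Compute ∂L/∂y = 100y, ∂L/∂y' = y'.
The Euler-Lagrange equation d/dx(∂L/∂y') − ∂L/∂y = 0 reduces to
    y'' − 100 y = 0.
Its general solution is
    y(x) = A e^(10x) + B e^(−10x),
with A, B fixed by the endpoint conditions.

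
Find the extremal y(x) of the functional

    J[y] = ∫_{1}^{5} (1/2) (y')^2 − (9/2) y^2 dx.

The Lagrangian is L = (1/2) (y')^2 − (9/2) y^2.
Compute ∂L/∂y = -9y, ∂L/∂y' = y'.
The Euler-Lagrange equation d/dx(∂L/∂y') − ∂L/∂y = 0 reduces to
    y'' + 9 y = 0.
Its general solution is
    y(x) = A sin(3x) + B cos(3x),
with A, B fixed by the endpoint conditions.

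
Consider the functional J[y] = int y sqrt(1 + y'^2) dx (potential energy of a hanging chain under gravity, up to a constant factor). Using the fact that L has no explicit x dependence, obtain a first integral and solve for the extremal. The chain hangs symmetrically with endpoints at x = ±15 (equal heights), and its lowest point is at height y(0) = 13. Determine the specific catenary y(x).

The Lagrangian L(y, y') = y sqrt(1 + y'^2) has no explicit x dependence, so the Beltrami identity applies:
    L − y' ∂L/∂y' = C.
Compute ∂L/∂y' = y · y' / sqrt(1 + y'^2). Then
    L − y' ∂L/∂y'
    = y sqrt(1 + y'^2) − y · y'^2 / sqrt(1 + y'^2)
    = y (1 + y'^2 − y'^2) / sqrt(1 + y'^2)
    = y / sqrt(1 + y'^2) = C.
Squaring gives y^2 = C^2 (1 + y'^2), i.e.
    y'^2 = y^2 / C^2 − 1.
Separating variables,
    dy / sqrt(y^2 − C^2) = dx / C,
and integrating gives arccosh(y / C) = (x − a)/C, so
    y(x) = C cosh((x − a)/C),
the catenary. The constants C and a are fixed by the two endpoint conditions (and, for the hanging-chain problem, the length constraint selects C).
Now fit the given data. The endpoints x = ±15 are symmetric at equal height, so the catenary is even about its minimum: a = 0 and y(x) = C cosh(x/C). The lowest point is y(0) = C cosh(0) = C, and we are told y(0) = 13, so C = 13. Therefore
    y(x) = 13 cosh(x/13),
and at the endpoints
    y(±15) = 13 cosh(15/13).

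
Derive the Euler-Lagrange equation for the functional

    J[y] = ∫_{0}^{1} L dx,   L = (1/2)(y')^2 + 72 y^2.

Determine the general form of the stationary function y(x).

The Lagrangian is L = (1/2)(y')^2 + 72 y^2.
∂L/∂y = 144y.
∂L/∂y' = y'.
The Euler-Lagrange equation d/dx(∂L/∂y') − ∂L/∂y = 0 becomes:
    y'' - 144 y = 0
General solution: y(x) = A e^(12x) + B e^(-12x), where A and B are arbitrary constants fixed by the endpoint conditions.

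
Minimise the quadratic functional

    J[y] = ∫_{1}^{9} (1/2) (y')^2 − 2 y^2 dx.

The Lagrangian is L = (1/2) (y')^2 − 2 y^2.
Compute ∂L/∂y = -4y, ∂L/∂y' = y'.
The Euler-Lagrange equation d/dx(∂L/∂y') − ∂L/∂y = 0 reduces to
    y'' + 4 y = 0.
Its general solution is
    y(x) = A sin(2x) + B cos(2x),
with A, B fixed by the endpoint conditions.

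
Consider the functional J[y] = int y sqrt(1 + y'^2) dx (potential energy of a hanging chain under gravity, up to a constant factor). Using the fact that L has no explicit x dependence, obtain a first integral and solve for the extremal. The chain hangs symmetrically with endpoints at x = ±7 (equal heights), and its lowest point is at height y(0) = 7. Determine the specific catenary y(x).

The Lagrangian L(y, y') = y sqrt(1 + y'^2) has no explicit x dependence, so the Beltrami identity applies:
    L − y' ∂L/∂y' = C.
Compute ∂L/∂y' = y · y' / sqrt(1 + y'^2). Then
    L − y' ∂L/∂y'
    = y sqrt(1 + y'^2) − y · y'^2 / sqrt(1 + y'^2)
    = y (1 + y'^2 − y'^2) / sqrt(1 + y'^2)
    = y / sqrt(1 + y'^2) = C.
Squaring gives y^2 = C^2 (1 + y'^2), i.e.
    y'^2 = y^2 / C^2 − 1.
Separating variables,
    dy / sqrt(y^2 − C^2) = dx / C,
and integrating gives arccosh(y / C) = (x − a)/C, so
    y(x) = C cosh((x − a)/C),
the catenary. The constants C and a are fixed by the two endpoint conditions (and, for the hanging-chain problem, the length constraint selects C).
Now fit the given data. The endpoints x = ±7 are symmetric at equal height, so the catenary is even about its minimum: a = 0 and y(x) = C cosh(x/C). The lowest point is y(0) = C cosh(0) = C, and we are told y(0) = 7, so C = 7. Therefore
    y(x) = 7 cosh(x/7),
and at the endpoints
    y(±7) = 7 cosh(7/7).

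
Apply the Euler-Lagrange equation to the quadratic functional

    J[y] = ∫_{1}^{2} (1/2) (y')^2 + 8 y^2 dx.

The Lagrangian is L = (1/2) (y')^2 + 8 y^2.
Compute ∂L/∂y = 16y, ∂L/∂y' = y'.
The Euler-Lagrange equation d/dx(∂L/∂y') − ∂L/∂y = 0 reduces to
    y'' − 16 y = 0.
Its general solution is
    y(x) = A e^(4x) + B e^(−4x),
with A, B fixed by the endpoint conditions.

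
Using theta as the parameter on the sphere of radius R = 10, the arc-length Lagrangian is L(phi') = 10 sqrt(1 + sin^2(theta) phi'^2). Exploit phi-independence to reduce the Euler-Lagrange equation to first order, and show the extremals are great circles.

On the sphere of radius R = 10 with spherical coordinates (θ, φ), the induced metric is
    ds^2 = 100(dθ^2 + sin^2(θ) dφ^2).
Parameterise by θ; the arc-length functional is
    J[φ] = ∫ 10 sqrt(1 + sin^2(θ) (dφ/dθ)^2) dθ,
so L = 10 sqrt(1 + sin^2(θ) φ'^2). Compute
    ∂L/∂φ = 0  (L has no explicit φ dependence),
    ∂L/∂φ' = 10 sin^2(θ) φ' / sqrt(1 + sin^2(θ) φ'^2).
Since ∂L/∂φ = 0, the Euler-Lagrange equation
    d/dθ(∂L/∂φ') − ∂L/∂φ = 0
reduces to d/dθ(∂L/∂φ') = 0, i.e. the momentum conjugate to φ is conserved:
    10 sin^2(θ) φ' / sqrt(1 + sin^2(θ) φ'^2) = C.
The overall factor of 10 is constant, so dividing through gives Clairaut's relation sin^2(θ) φ' / sqrt(1 + sin^2(θ) φ'^2) = C' (with C' = C/10). Solving for φ' and integrating gives the great-circle family
    cot(θ) = A cos(φ − φ_0),
i.e. the intersection of the sphere with a plane through the origin. The two constants A and φ_0 (equivalently C and one phase) are fixed by the two endpoint conditions.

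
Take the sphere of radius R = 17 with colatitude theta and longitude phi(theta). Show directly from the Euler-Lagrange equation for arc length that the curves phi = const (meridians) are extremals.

On the sphere of radius R = 17 with spherical coordinates (θ, φ), the induced metric is
    ds^2 = 289(dθ^2 + sin^2(θ) dφ^2).
Using θ as the parameter, the arc-length functional becomes
    J[φ] = ∫ 17 sqrt(1 + sin^2(θ) (dφ/dθ)^2) dθ.
So L = 17 sqrt(1 + sin^2(θ) φ'^2). Compute
    ∂L/∂φ = 0  (L has no explicit φ dependence),
    ∂L/∂φ' = 17 sin^2(θ) φ' / sqrt(1 + sin^2(θ) φ'^2).
For the candidate φ(θ) = c (constant), φ' = 0, so ∂L/∂φ' evaluated along the candidate vanishes, and ∂L/∂φ is identically zero. Hence
    d/dθ(∂L/∂φ') − ∂L/∂φ = 0
is satisfied. Therefore meridians φ = const are extremals of arc length — they are geodesics on the sphere.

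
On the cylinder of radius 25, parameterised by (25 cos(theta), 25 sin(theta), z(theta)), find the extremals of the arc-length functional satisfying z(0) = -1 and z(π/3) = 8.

Parameterise the cylinder of radius R = 25 as
    r(θ) = (25 cos θ, 25 sin θ, z(θ)).
The arc-length element is
    ds = sqrt(625 + (dz/dθ)^2) dθ,
so the Lagrangian is L = sqrt(625 + z'^2).
L depends on z' only, not on z or θ, so ∂L/∂z = 0 and
    ∂L/∂z' = z' / sqrt(625 + z'^2).
The Euler-Lagrange equation gives
    d/dθ( z' / sqrt(625 + z'^2) ) = 0,
so z' is constant. Integrating once:
    z(θ) = a θ + b,
a helix on the cylinder (a straight line when the cylinder is unrolled). The constants a, b are determined by the endpoint conditions.
With endpoint conditions z(0) = -1 and z(π/3) = 8: from z(0) = b we get b = -1, and a·π/3 + -1 = 8 gives a = 27/π, so
    z(θ) = (27/π) θ − 1.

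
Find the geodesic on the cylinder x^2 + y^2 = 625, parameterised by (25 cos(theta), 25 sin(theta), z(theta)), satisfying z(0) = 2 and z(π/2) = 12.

Parameterise the cylinder of radius R = 25 as
    r(θ) = (25 cos θ, 25 sin θ, z(θ)).
The arc-length element is
    ds = sqrt(625 + (dz/dθ)^2) dθ,
so the Lagrangian is L = sqrt(625 + z'^2).
L depends on z' only, not on z or θ, so ∂L/∂z = 0 and
    ∂L/∂z' = z' / sqrt(625 + z'^2).
The Euler-Lagrange equation gives
    d/dθ( z' / sqrt(625 + z'^2) ) = 0,
so z' is constant. Integrating once:
    z(θ) = a θ + b,
a helix on the cylinder (a straight line when the cylinder is unrolled). The constants a, b are determined by the endpoint conditions.
With endpoint conditions z(0) = 2 and z(π/2) = 12: from z(0) = b we get b = 2, and a·π/2 + 2 = 12 gives a = 20/π, so
    z(θ) = (20/π) θ + 2.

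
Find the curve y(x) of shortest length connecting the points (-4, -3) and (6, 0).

Arc-length functional: J[y] = ∫ sqrt(1 + (y')^2) dx.
Lagrangian L = sqrt(1 + (y')^2) has no explicit y dependence, so ∂L/∂y = 0 and the Euler-Lagrange equation gives
    d/dx( y' / sqrt(1 + (y')^2) ) = 0  ⇒  y' / sqrt(1 + (y')^2) = const.
Hence y' is constant, so y(x) is affine.
Fitting the endpoints (-4, -3) and (6, 0):
    slope m = (0 − (-3)) / (6 − (-4)) = 3/10,
    intercept c = (-3) − m·(-4) = -9/5.
Extremal: y(x) = (3/10) x - 9/5.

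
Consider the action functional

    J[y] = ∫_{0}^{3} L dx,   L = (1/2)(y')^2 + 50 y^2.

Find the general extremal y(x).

The Lagrangian is L = (1/2)(y')^2 + 50 y^2.
∂L/∂y = 100y.
∂L/∂y' = y'.
The Euler-Lagrange equation d/dx(∂L/∂y') − ∂L/∂y = 0 becomes:
    y'' - 100 y = 0
General solution: y(x) = A e^(10x) + B e^(-10x), where A and B are arbitrary constants fixed by the endpoint conditions.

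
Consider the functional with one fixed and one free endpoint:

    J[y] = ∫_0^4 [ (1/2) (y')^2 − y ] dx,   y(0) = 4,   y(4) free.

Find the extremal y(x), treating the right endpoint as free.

The Lagrangian L = (1/2) (y')^2 − y gives
    ∂L/∂y = −1,   ∂L/∂y' = y'.
Euler-Lagrange: d/dx(y') − (−1) = 0, i.e. y'' + 1 = 0, so
    y(x) = −(1/2) x^2 + C1 x + C2.
Fixed left endpoint y(0) = 4 ⇒ C2 = 4.
The right endpoint x = 4 is free, so the natural (transversality) condition is ∂L/∂y' |_{x=4} = 0, i.e. y'(4) = 0.
Compute y'(x) = −1 x + C1, so y'(4) = −4 + C1 = 0 ⇒ C1 = 4.
Therefore the extremal is
    y(x) = −x^2/2 + 4 x + 4.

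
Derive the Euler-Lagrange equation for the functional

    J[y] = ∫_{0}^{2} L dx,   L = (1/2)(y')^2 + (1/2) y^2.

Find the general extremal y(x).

The Lagrangian is L = (1/2)(y')^2 + (1/2) y^2.
∂L/∂y = y.
∂L/∂y' = y'.
The Euler-Lagrange equation d/dx(∂L/∂y') − ∂L/∂y = 0 becomes:
    y'' - y = 0
General solution: y(x) = A e^x + B e^(-x), where A and B are arbitrary constants fixed by the endpoint conditions.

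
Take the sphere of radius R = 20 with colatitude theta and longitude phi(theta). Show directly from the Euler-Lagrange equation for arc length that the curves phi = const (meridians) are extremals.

On the sphere of radius R = 20 with spherical coordinates (θ, φ), the induced metric is
    ds^2 = 400(dθ^2 + sin^2(θ) dφ^2).
Using θ as the parameter, the arc-length functional becomes
    J[φ] = ∫ 20 sqrt(1 + sin^2(θ) (dφ/dθ)^2) dθ.
So L = 20 sqrt(1 + sin^2(θ) φ'^2). Compute
    ∂L/∂φ = 0  (L has no explicit φ dependence),
    ∂L/∂φ' = 20 sin^2(θ) φ' / sqrt(1 + sin^2(θ) φ'^2).
For the candidate φ(θ) = c (constant), φ' = 0, so ∂L/∂φ' evaluated along the candidate vanishes, and ∂L/∂φ is identically zero. Hence
    d/dθ(∂L/∂φ') − ∂L/∂φ = 0
is satisfied. Therefore meridians φ = const are extremals of arc length — they are geodesics on the sphere.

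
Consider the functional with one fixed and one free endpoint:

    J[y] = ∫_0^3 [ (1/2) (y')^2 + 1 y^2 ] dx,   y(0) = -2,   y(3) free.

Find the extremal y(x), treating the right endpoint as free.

The Lagrangian L = (1/2) (y')^2 + 1 y^2 gives
    ∂L/∂y = 2 y,   ∂L/∂y' = y'.
Euler-Lagrange: y'' − 2 y = 0.
With k = sqrt(2), the general solution is
    y(x) = A cosh(sqrt(2) x) + B sinh(sqrt(2) x).
Fixed left endpoint y(0) = -2 ⇒ A = -2.
The right endpoint x = 3 is free, so the natural (transversality) condition is ∂L/∂y' |_{x=3} = 0, i.e. y'(3) = 0.
Compute y'(x) = A k sinh(k x) + B k cosh(k x), so
    y'(3) = A k sinh(k·3) + B k cosh(k·3) = 0
    ⇒ B = −A tanh(k·3) = 2 tanh(sqrt(2)·3).
Therefore the extremal is
    y(x) = −2 cosh(sqrt(2) x) + 2 tanh(sqrt(2)·3) sinh(sqrt(2) x).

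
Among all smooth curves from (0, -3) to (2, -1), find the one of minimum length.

Arc-length functional: J[y] = ∫ sqrt(1 + (y')^2) dx.
Lagrangian L = sqrt(1 + (y')^2) has no explicit y dependence, so ∂L/∂y = 0 and the Euler-Lagrange equation gives
    d/dx( y' / sqrt(1 + (y')^2) ) = 0  ⇒  y' / sqrt(1 + (y')^2) = const.
Hence y' is constant, so y(x) is affine.
Fitting the endpoints (0, -3) and (2, -1):
    slope m = ((-1) − (-3)) / (2 − 0) = 1,
    intercept c = (-3) − m·0 = -3.
Extremal: y(x) = x - 3.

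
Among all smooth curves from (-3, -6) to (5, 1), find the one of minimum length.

Arc-length functional: J[y] = ∫ sqrt(1 + (y')^2) dx.
Lagrangian L = sqrt(1 + (y')^2) has no explicit y dependence, so ∂L/∂y = 0 and the Euler-Lagrange equation gives
    d/dx( y' / sqrt(1 + (y')^2) ) = 0  ⇒  y' / sqrt(1 + (y')^2) = const.
Hence y' is constant, so y(x) is affine.
Fitting the endpoints (-3, -6) and (5, 1):
    slope m = (1 − (-6)) / (5 − (-3)) = 7/8,
    intercept c = (-6) − m·(-3) = -27/8.
Extremal: y(x) = (7/8) x - 27/8.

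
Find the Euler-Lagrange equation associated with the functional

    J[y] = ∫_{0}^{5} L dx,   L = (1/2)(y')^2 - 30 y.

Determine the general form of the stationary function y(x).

The Lagrangian is L = (1/2)(y')^2 - 30 y.
∂L/∂y = -30.
∂L/∂y' = y'.
The Euler-Lagrange equation d/dx(∂L/∂y') − ∂L/∂y = 0 becomes:
    y'' + 30 = 0
General solution: y(x) = -15 x^2 + A x + B, where A and B are arbitrary constants fixed by the endpoint conditions.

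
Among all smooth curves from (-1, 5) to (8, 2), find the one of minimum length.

Arc-length functional: J[y] = ∫ sqrt(1 + (y')^2) dx.
Lagrangian L = sqrt(1 + (y')^2) has no explicit y dependence, so ∂L/∂y = 0 and the Euler-Lagrange equation gives
    d/dx( y' / sqrt(1 + (y')^2) ) = 0  ⇒  y' / sqrt(1 + (y')^2) = const.
Hence y' is constant, so y(x) is affine.
Fitting the endpoints (-1, 5) and (8, 2):
    slope m = (2 − 5) / (8 − (-1)) = -1/3,
    intercept c = 5 − m·(-1) = 14/3.
Extremal: y(x) = (-1/3) x + 14/3.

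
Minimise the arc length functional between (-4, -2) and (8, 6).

Arc-length functional: J[y] = ∫ sqrt(1 + (y')^2) dx.
Lagrangian L = sqrt(1 + (y')^2) has no explicit y dependence, so ∂L/∂y = 0 and the Euler-Lagrange equation gives
    d/dx( y' / sqrt(1 + (y')^2) ) = 0  ⇒  y' / sqrt(1 + (y')^2) = const.
Hence y' is constant, so y(x) is affine.
Fitting the endpoints (-4, -2) and (8, 6):
    slope m = (6 − (-2)) / (8 − (-4)) = 2/3,
    intercept c = (-2) − m·(-4) = 2/3.
Extremal: y(x) = (2/3) x + 2/3.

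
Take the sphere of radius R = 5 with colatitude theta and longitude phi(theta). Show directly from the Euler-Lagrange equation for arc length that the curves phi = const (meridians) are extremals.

On the sphere of radius R = 5 with spherical coordinates (θ, φ), the induced metric is
    ds^2 = 25(dθ^2 + sin^2(θ) dφ^2).
Using θ as the parameter, the arc-length functional becomes
    J[φ] = ∫ 5 sqrt(1 + sin^2(θ) (dφ/dθ)^2) dθ.
So L = 5 sqrt(1 + sin^2(θ) φ'^2). Compute
    ∂L/∂φ = 0  (L has no explicit φ dependence),
    ∂L/∂φ' = 5 sin^2(θ) φ' / sqrt(1 + sin^2(θ) φ'^2).
For the candidate φ(θ) = c (constant), φ' = 0, so ∂L/∂φ' evaluated along the candidate vanishes, and ∂L/∂φ is identically zero. Hence
    d/dθ(∂L/∂φ') − ∂L/∂φ = 0
is satisfied. Therefore meridians φ = const are extremals of arc length — they are geodesics on the sphere.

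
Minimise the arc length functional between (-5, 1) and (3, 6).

Arc-length functional: J[y] = ∫ sqrt(1 + (y')^2) dx.
Lagrangian L = sqrt(1 + (y')^2) has no explicit y dependence, so ∂L/∂y = 0 and the Euler-Lagrange equation gives
    d/dx( y' / sqrt(1 + (y')^2) ) = 0  ⇒  y' / sqrt(1 + (y')^2) = const.
Hence y' is constant, so y(x) is affine.
Fitting the endpoints (-5, 1) and (3, 6):
    slope m = (6 − 1) / (3 − (-5)) = 5/8,
    intercept c = 1 − m·(-5) = 33/8.
Extremal: y(x) = (5/8) x + 33/8.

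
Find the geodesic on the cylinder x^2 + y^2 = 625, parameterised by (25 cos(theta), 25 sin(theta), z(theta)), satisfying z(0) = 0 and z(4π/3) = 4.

Parameterise the cylinder of radius R = 25 as
    r(θ) = (25 cos θ, 25 sin θ, z(θ)).
The arc-length element is
    ds = sqrt(625 + (dz/dθ)^2) dθ,
so the Lagrangian is L = sqrt(625 + z'^2).
L depends on z' only, not on z or θ, so ∂L/∂z = 0 and
    ∂L/∂z' = z' / sqrt(625 + z'^2).
The Euler-Lagrange equation gives
    d/dθ( z' / sqrt(625 + z'^2) ) = 0,
so z' is constant. Integrating once:
    z(θ) = a θ + b,
a helix on the cylinder (a straight line when the cylinder is unrolled). The constants a, b are determined by the endpoint conditions.
With endpoint conditions z(0) = 0 and z(4π/3) = 4: from z(0) = b we get b = 0, and a·4π/3 + 0 = 4 gives a = 3/π, so
    z(θ) = (3/π) θ.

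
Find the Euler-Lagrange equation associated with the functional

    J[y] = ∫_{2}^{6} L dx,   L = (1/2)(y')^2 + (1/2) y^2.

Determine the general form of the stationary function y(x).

The Lagrangian is L = (1/2)(y')^2 + (1/2) y^2.
∂L/∂y = y.
∂L/∂y' = y'.
The Euler-Lagrange equation d/dx(∂L/∂y') − ∂L/∂y = 0 becomes:
    y'' - y = 0
General solution: y(x) = A e^x + B e^(-x), where A and B are arbitrary constants fixed by the endpoint conditions.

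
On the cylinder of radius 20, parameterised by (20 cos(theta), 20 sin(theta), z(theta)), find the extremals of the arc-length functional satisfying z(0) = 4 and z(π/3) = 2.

Parameterise the cylinder of radius R = 20 as
    r(θ) = (20 cos θ, 20 sin θ, z(θ)).
The arc-length element is
    ds = sqrt(400 + (dz/dθ)^2) dθ,
so the Lagrangian is L = sqrt(400 + z'^2).
L depends on z' only, not on z or θ, so ∂L/∂z = 0 and
    ∂L/∂z' = z' / sqrt(400 + z'^2).
The Euler-Lagrange equation gives
    d/dθ( z' / sqrt(400 + z'^2) ) = 0,
so z' is constant. Integrating once:
    z(θ) = a θ + b,
a helix on the cylinder (a straight line when the cylinder is unrolled). The constants a, b are determined by the endpoint conditions.
With endpoint conditions z(0) = 4 and z(π/3) = 2: from z(0) = b we get b = 4, and a·π/3 + 4 = 2 gives a = -6/π, so
    z(θ) = (-6/π) θ + 4.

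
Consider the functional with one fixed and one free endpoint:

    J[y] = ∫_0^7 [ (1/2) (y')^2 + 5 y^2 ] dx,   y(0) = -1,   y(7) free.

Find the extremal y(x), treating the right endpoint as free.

The Lagrangian L = (1/2) (y')^2 + 5 y^2 gives
    ∂L/∂y = 10 y,   ∂L/∂y' = y'.
Euler-Lagrange: y'' − 10 y = 0.
With k = sqrt(10), the general solution is
    y(x) = A cosh(sqrt(10) x) + B sinh(sqrt(10) x).
Fixed left endpoint y(0) = -1 ⇒ A = -1.
The right endpoint x = 7 is free, so the natural (transversality) condition is ∂L/∂y' |_{x=7} = 0, i.e. y'(7) = 0.
Compute y'(x) = A k sinh(k x) + B k cosh(k x), so
    y'(7) = A k sinh(k·7) + B k cosh(k·7) = 0
    ⇒ B = −A tanh(k·7) = tanh(sqrt(10)·7).
Therefore the extremal is
    y(x) = −cosh(sqrt(10) x) + tanh(sqrt(10)·7) sinh(sqrt(10) x).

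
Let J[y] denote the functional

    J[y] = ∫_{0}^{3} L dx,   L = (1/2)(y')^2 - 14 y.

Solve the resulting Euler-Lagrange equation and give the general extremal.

The Lagrangian is L = (1/2)(y')^2 - 14 y.
∂L/∂y = -14.
∂L/∂y' = y'.
The Euler-Lagrange equation d/dx(∂L/∂y') − ∂L/∂y = 0 becomes:
    y'' + 14 = 0
General solution: y(x) = -7 x^2 + A x + B, where A and B are arbitrary constants fixed by the endpoint conditions.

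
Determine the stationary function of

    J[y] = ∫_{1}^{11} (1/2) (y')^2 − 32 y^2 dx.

The Lagrangian is L = (1/2) (y')^2 − 32 y^2.
Compute ∂L/∂y = -64y, ∂L/∂y' = y'.
The Euler-Lagrange equation d/dx(∂L/∂y') − ∂L/∂y = 0 reduces to
    y'' + 64 y = 0.
Its general solution is
    y(x) = A sin(8x) + B cos(8x),
with A, B fixed by the endpoint conditions.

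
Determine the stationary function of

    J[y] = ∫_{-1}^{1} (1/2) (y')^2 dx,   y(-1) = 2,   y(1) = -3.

The Lagrangian is L = (1/2) (y')^2.
Compute ∂L/∂y = 0, ∂L/∂y' = y'.
The Euler-Lagrange equation d/dx(∂L/∂y') − ∂L/∂y = 0 reduces to
    y'' = 0.
Its general solution is
    y(x) = A x + B,
with A, B fixed by the endpoint conditions.
Applying the endpoint conditions y(-1) = 2 and y(1) = -3: solve A·-1 + B = 2 and A·1 + B = -3. Subtracting gives A(1 − -1) = -3 − 2, so A = -5/2, and B = 2 − A·-1 = -1/2. Therefore
    y(x) = (-5/2) x - 1/2.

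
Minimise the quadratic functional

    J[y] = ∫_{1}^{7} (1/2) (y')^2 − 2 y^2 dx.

The Lagrangian is L = (1/2) (y')^2 − 2 y^2.
Compute ∂L/∂y = -4y, ∂L/∂y' = y'.
The Euler-Lagrange equation d/dx(∂L/∂y') − ∂L/∂y = 0 reduces to
    y'' + 4 y = 0.
Its general solution is
    y(x) = A sin(2x) + B cos(2x),
with A, B fixed by the endpoint conditions.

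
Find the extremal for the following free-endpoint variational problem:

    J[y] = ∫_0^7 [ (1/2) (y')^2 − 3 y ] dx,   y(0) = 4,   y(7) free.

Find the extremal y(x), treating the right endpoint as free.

The Lagrangian L = (1/2) (y')^2 − 3 y gives
    ∂L/∂y = −3,   ∂L/∂y' = y'.
Euler-Lagrange: d/dx(y') − (−3) = 0, i.e. y'' + 3 = 0, so
    y(x) = −(3/2) x^2 + C1 x + C2.
Fixed left endpoint y(0) = 4 ⇒ C2 = 4.
The right endpoint x = 7 is free, so the natural (transversality) condition is ∂L/∂y' |_{x=7} = 0, i.e. y'(7) = 0.
Compute y'(x) = −3 x + C1, so y'(7) = −21 + C1 = 0 ⇒ C1 = 21.
Therefore the extremal is
    y(x) = −(3/2) x^2 + 21 x + 4.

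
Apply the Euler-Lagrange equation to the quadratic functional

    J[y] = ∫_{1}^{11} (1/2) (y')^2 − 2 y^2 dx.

The Lagrangian is L = (1/2) (y')^2 − 2 y^2.
Compute ∂L/∂y = -4y, ∂L/∂y' = y'.
The Euler-Lagrange equation d/dx(∂L/∂y') − ∂L/∂y = 0 reduces to
    y'' + 4 y = 0.
Its general solution is
    y(x) = A sin(2x) + B cos(2x),
with A, B fixed by the endpoint conditions.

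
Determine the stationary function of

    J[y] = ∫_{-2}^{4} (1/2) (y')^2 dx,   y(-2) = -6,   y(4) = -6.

The Lagrangian is L = (1/2) (y')^2.
Compute ∂L/∂y = 0, ∂L/∂y' = y'.
The Euler-Lagrange equation d/dx(∂L/∂y') − ∂L/∂y = 0 reduces to
    y'' = 0.
Its general solution is
    y(x) = A x + B,
with A, B fixed by the endpoint conditions.
Applying the endpoint conditions y(-2) = -6 and y(4) = -6: solve A·-2 + B = -6 and A·4 + B = -6. Subtracting gives A(4 − -2) = -6 − -6, so A = 0, and B = -6 − A·-2 = -6. Therefore
    y(x) = -6.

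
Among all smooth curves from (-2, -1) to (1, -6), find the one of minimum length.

Arc-length functional: J[y] = ∫ sqrt(1 + (y')^2) dx.
Lagrangian L = sqrt(1 + (y')^2) has no explicit y dependence, so ∂L/∂y = 0 and the Euler-Lagrange equation gives
    d/dx( y' / sqrt(1 + (y')^2) ) = 0  ⇒  y' / sqrt(1 + (y')^2) = const.
Hence y' is constant, so y(x) is affine.
Fitting the endpoints (-2, -1) and (1, -6):
    slope m = ((-6) − (-1)) / (1 − (-2)) = -5/3,
    intercept c = (-1) − m·(-2) = -13/3.
Extremal: y(x) = (-5/3) x - 13/3.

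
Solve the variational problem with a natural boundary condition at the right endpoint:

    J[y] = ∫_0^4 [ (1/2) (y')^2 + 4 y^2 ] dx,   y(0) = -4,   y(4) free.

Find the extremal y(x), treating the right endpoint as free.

The Lagrangian L = (1/2) (y')^2 + 4 y^2 gives
    ∂L/∂y = 8 y,   ∂L/∂y' = y'.
Euler-Lagrange: y'' − 8 y = 0.
With k = sqrt(8), the general solution is
    y(x) = A cosh(sqrt(8) x) + B sinh(sqrt(8) x).
Fixed left endpoint y(0) = -4 ⇒ A = -4.
The right endpoint x = 4 is free, so the natural (transversality) condition is ∂L/∂y' |_{x=4} = 0, i.e. y'(4) = 0.
Compute y'(x) = A k sinh(k x) + B k cosh(k x), so
    y'(4) = A k sinh(k·4) + B k cosh(k·4) = 0
    ⇒ B = −A tanh(k·4) = 4 tanh(sqrt(8)·4).
Therefore the extremal is
    y(x) = −4 cosh(sqrt(8) x) + 4 tanh(sqrt(8)·4) sinh(sqrt(8) x).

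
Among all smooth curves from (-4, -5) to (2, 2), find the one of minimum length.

Arc-length functional: J[y] = ∫ sqrt(1 + (y')^2) dx.
Lagrangian L = sqrt(1 + (y')^2) has no explicit y dependence, so ∂L/∂y = 0 and the Euler-Lagrange equation gives
    d/dx( y' / sqrt(1 + (y')^2) ) = 0  ⇒  y' / sqrt(1 + (y')^2) = const.
Hence y' is constant, so y(x) is affine.
Fitting the endpoints (-4, -5) and (2, 2):
    slope m = (2 − (-5)) / (2 − (-4)) = 7/6,
    intercept c = (-5) − m·(-4) = -1/3.
Extremal: y(x) = (7/6) x - 1/3.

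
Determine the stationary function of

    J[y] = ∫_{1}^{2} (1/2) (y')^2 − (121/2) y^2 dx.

The Lagrangian is L = (1/2) (y')^2 − (121/2) y^2.
Compute ∂L/∂y = -121y, ∂L/∂y' = y'.
The Euler-Lagrange equation d/dx(∂L/∂y') − ∂L/∂y = 0 reduces to
    y'' + 121 y = 0.
Its general solution is
    y(x) = A sin(11x) + B cos(11x),
with A, B fixed by the endpoint conditions.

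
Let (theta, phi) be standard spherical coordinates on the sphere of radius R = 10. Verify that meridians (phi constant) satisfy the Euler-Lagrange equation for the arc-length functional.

On the sphere of radius R = 10 with spherical coordinates (θ, φ), the induced metric is
    ds^2 = 100(dθ^2 + sin^2(θ) dφ^2).
Using θ as the parameter, the arc-length functional becomes
    J[φ] = ∫ 10 sqrt(1 + sin^2(θ) (dφ/dθ)^2) dθ.
So L = 10 sqrt(1 + sin^2(θ) φ'^2). Compute
    ∂L/∂φ = 0  (L has no explicit φ dependence),
    ∂L/∂φ' = 10 sin^2(θ) φ' / sqrt(1 + sin^2(θ) φ'^2).
For the candidate φ(θ) = c (constant), φ' = 0, so ∂L/∂φ' evaluated along the candidate vanishes, and ∂L/∂φ is identically zero. Hence
    d/dθ(∂L/∂φ') − ∂L/∂φ = 0
is satisfied. Therefore meridians φ = const are extremals of arc length — they are geodesics on the sphere.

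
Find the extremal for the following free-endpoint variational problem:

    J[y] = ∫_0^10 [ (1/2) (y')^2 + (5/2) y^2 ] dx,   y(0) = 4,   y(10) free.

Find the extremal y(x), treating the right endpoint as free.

The Lagrangian L = (1/2) (y')^2 + (5/2) y^2 gives
    ∂L/∂y = 5 y,   ∂L/∂y' = y'.
Euler-Lagrange: y'' − 5 y = 0.
With k = sqrt(5), the general solution is
    y(x) = A cosh(sqrt(5) x) + B sinh(sqrt(5) x).
Fixed left endpoint y(0) = 4 ⇒ A = 4.
The right endpoint x = 10 is free, so the natural (transversality) condition is ∂L/∂y' |_{x=10} = 0, i.e. y'(10) = 0.
Compute y'(x) = A k sinh(k x) + B k cosh(k x), so
    y'(10) = A k sinh(k·10) + B k cosh(k·10) = 0
    ⇒ B = −A tanh(k·10) = − 4 tanh(sqrt(5)·10).
Therefore the extremal is
    y(x) = 4 cosh(sqrt(5) x) − 4 tanh(sqrt(5)·10) sinh(sqrt(5) x).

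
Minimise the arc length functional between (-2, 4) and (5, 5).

Arc-length functional: J[y] = ∫ sqrt(1 + (y')^2) dx.
Lagrangian L = sqrt(1 + (y')^2) has no explicit y dependence, so ∂L/∂y = 0 and the Euler-Lagrange equation gives
    d/dx( y' / sqrt(1 + (y')^2) ) = 0  ⇒  y' / sqrt(1 + (y')^2) = const.
Hence y' is constant, so y(x) is affine.
Fitting the endpoints (-2, 4) and (5, 5):
    slope m = (5 − 4) / (5 − (-2)) = 1/7,
    intercept c = 4 − m·(-2) = 30/7.
Extremal: y(x) = (1/7) x + 30/7.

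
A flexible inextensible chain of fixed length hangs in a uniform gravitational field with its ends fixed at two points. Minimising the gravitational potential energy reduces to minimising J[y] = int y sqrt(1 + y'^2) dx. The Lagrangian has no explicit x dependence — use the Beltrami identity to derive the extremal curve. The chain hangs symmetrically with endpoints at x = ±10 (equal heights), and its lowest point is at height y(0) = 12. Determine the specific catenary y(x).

The Lagrangian L(y, y') = y sqrt(1 + y'^2) has no explicit x dependence, so the Beltrami identity applies:
    L − y' ∂L/∂y' = C.
Compute ∂L/∂y' = y · y' / sqrt(1 + y'^2). Then
    L − y' ∂L/∂y'
    = y sqrt(1 + y'^2) − y · y'^2 / sqrt(1 + y'^2)
    = y (1 + y'^2 − y'^2) / sqrt(1 + y'^2)
    = y / sqrt(1 + y'^2) = C.
Squaring gives y^2 = C^2 (1 + y'^2), i.e.
    y'^2 = y^2 / C^2 − 1.
Separating variables,
    dy / sqrt(y^2 − C^2) = dx / C,
and integrating gives arccosh(y / C) = (x − a)/C, so
    y(x) = C cosh((x − a)/C),
the catenary. The constants C and a are fixed by the two endpoint conditions (and, for the hanging-chain problem, the length constraint selects C).
Now fit the given data. The endpoints x = ±10 are symmetric at equal height, so the catenary is even about its minimum: a = 0 and y(x) = C cosh(x/C). The lowest point is y(0) = C cosh(0) = C, and we are told y(0) = 12, so C = 12. Therefore
    y(x) = 12 cosh(x/12),
and at the endpoints
    y(±10) = 12 cosh(10/12).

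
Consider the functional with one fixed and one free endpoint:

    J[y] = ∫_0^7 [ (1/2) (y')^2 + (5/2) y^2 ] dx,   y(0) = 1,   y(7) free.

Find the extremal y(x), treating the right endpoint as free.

The Lagrangian L = (1/2) (y')^2 + (5/2) y^2 gives
    ∂L/∂y = 5 y,   ∂L/∂y' = y'.
Euler-Lagrange: y'' − 5 y = 0.
With k = sqrt(5), the general solution is
    y(x) = A cosh(sqrt(5) x) + B sinh(sqrt(5) x).
Fixed left endpoint y(0) = 1 ⇒ A = 1.
The right endpoint x = 7 is free, so the natural (transversality) condition is ∂L/∂y' |_{x=7} = 0, i.e. y'(7) = 0.
Compute y'(x) = A k sinh(k x) + B k cosh(k x), so
    y'(7) = A k sinh(k·7) + B k cosh(k·7) = 0
    ⇒ B = −A tanh(k·7) = − tanh(sqrt(5)·7).
Therefore the extremal is
    y(x) = cosh(sqrt(5) x) − tanh(sqrt(5)·7) sinh(sqrt(5) x).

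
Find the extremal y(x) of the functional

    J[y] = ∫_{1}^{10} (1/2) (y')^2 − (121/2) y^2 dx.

The Lagrangian is L = (1/2) (y')^2 − (121/2) y^2.
Compute ∂L/∂y = -121y, ∂L/∂y' = y'.
The Euler-Lagrange equation d/dx(∂L/∂y') − ∂L/∂y = 0 reduces to
    y'' + 121 y = 0.
Its general solution is
    y(x) = A sin(11x) + B cos(11x),
with A, B fixed by the endpoint conditions.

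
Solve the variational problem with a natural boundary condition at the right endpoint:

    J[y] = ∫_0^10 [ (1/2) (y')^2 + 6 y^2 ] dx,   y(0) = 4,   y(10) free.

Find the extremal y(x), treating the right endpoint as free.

The Lagrangian L = (1/2) (y')^2 + 6 y^2 gives
    ∂L/∂y = 12 y,   ∂L/∂y' = y'.
Euler-Lagrange: y'' − 12 y = 0.
With k = sqrt(12), the general solution is
    y(x) = A cosh(sqrt(12) x) + B sinh(sqrt(12) x).
Fixed left endpoint y(0) = 4 ⇒ A = 4.
The right endpoint x = 10 is free, so the natural (transversality) condition is ∂L/∂y' |_{x=10} = 0, i.e. y'(10) = 0.
Compute y'(x) = A k sinh(k x) + B k cosh(k x), so
    y'(10) = A k sinh(k·10) + B k cosh(k·10) = 0
    ⇒ B = −A tanh(k·10) = − 4 tanh(sqrt(12)·10).
Therefore the extremal is
    y(x) = 4 cosh(sqrt(12) x) − 4 tanh(sqrt(12)·10) sinh(sqrt(12) x).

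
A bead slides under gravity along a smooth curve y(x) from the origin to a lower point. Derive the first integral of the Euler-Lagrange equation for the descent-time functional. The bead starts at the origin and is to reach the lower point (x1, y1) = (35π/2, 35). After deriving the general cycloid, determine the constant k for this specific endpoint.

The Lagrangian L = sqrt((1 + y'^2) / y) has no explicit x dependence, so the Beltrami identity applies:
    L − y' ∂L/∂y' = C.
Compute ∂L/∂y' = y' / sqrt(y (1 + y'^2)).
Substitute:
    sqrt((1 + y'^2)/y) − y'·y' / sqrt(y (1 + y'^2))
    = (1 + y'^2) / sqrt(y (1 + y'^2)) − y'^2 / sqrt(y (1 + y'^2))
    = 1 / sqrt(y (1 + y'^2)) = C.
Squaring and rearranging gives the first integral
    y (1 + y'^2) = 1/C^2 =: k   (constant).
Solving this first-order ODE by the substitution
    y = (k/2)(1 − cos θ)
yields the cycloid parameterisation
    x(θ) = (k/2)(θ − sin θ),   y(θ) = (k/2)(1 − cos θ).
The constant k is fixed by the endpoint condition.
Now fit the given lower endpoint (x1, y1) = (35π/2, 35). At the bottom of the first arch (θ = π), the parametric equations give
    y(π) = (k/2)(1 − cos π) = k,
    x(π) = (k/2)(π − sin π) = kπ/2.
Matching y(π) = 35 gives k = 35, consistent with x(π) = 35π/2. Therefore the specific cycloid is
    x(θ) = (35/2)(θ − sin θ),   y(θ) = (35/2)(1 − cos θ).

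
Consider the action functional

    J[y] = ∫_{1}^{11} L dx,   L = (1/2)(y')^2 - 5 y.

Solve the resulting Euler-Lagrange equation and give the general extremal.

The Lagrangian is L = (1/2)(y')^2 - 5 y.
∂L/∂y = -5.
∂L/∂y' = y'.
The Euler-Lagrange equation d/dx(∂L/∂y') − ∂L/∂y = 0 becomes:
    y'' + 5 = 0
General solution: y(x) = -(5/2) x^2 + A x + B, where A and B are arbitrary constants fixed by the endpoint conditions.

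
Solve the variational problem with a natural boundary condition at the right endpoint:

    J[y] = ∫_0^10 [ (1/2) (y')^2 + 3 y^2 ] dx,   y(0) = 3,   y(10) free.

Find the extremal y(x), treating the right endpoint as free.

The Lagrangian L = (1/2) (y')^2 + 3 y^2 gives
    ∂L/∂y = 6 y,   ∂L/∂y' = y'.
Euler-Lagrange: y'' − 6 y = 0.
With k = sqrt(6), the general solution is
    y(x) = A cosh(sqrt(6) x) + B sinh(sqrt(6) x).
Fixed left endpoint y(0) = 3 ⇒ A = 3.
The right endpoint x = 10 is free, so the natural (transversality) condition is ∂L/∂y' |_{x=10} = 0, i.e. y'(10) = 0.
Compute y'(x) = A k sinh(k x) + B k cosh(k x), so
    y'(10) = A k sinh(k·10) + B k cosh(k·10) = 0
    ⇒ B = −A tanh(k·10) = − 3 tanh(sqrt(6)·10).
Therefore the extremal is
    y(x) = 3 cosh(sqrt(6) x) − 3 tanh(sqrt(6)·10) sinh(sqrt(6) x).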